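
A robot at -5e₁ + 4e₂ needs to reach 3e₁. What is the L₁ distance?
12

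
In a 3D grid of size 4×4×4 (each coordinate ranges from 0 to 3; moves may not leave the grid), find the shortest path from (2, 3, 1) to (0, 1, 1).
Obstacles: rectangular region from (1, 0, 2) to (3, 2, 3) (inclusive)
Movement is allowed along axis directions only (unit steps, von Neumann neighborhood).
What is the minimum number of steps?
4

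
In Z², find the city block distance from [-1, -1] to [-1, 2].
3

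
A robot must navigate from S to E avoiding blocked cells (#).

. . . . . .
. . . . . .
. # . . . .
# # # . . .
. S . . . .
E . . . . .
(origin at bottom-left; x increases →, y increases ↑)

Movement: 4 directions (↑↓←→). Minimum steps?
2
(one shortest path: (1, 1) → (0, 1) → (0, 0))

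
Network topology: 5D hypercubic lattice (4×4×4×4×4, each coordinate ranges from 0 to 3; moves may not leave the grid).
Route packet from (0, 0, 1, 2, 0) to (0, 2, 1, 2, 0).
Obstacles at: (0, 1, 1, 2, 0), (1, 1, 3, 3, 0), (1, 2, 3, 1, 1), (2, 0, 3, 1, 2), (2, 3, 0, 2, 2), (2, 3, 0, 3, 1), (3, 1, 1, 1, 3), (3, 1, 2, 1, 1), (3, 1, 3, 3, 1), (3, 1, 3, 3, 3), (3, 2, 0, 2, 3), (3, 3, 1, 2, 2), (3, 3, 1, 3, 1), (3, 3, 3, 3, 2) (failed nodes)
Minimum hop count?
4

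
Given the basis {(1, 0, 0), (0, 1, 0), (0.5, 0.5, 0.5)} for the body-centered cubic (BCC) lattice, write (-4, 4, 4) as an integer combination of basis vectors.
-8b₁ + 8b₃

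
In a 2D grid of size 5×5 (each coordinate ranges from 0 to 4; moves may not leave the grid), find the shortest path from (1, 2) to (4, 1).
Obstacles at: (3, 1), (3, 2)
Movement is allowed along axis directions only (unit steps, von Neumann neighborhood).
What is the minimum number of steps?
6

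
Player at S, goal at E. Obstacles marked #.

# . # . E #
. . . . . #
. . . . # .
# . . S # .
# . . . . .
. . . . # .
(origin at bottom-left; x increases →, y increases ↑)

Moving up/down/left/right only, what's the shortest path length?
4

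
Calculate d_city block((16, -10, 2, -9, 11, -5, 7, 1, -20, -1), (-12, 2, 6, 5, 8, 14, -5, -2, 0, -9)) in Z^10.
123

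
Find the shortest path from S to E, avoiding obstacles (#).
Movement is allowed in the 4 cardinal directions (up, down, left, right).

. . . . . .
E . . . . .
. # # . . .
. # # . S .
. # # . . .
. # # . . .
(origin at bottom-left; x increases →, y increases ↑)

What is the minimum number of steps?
6
(one shortest path: (4, 2) → (3, 2) → (3, 3) → (3, 4) → (2, 4) → (1, 4) → (0, 4))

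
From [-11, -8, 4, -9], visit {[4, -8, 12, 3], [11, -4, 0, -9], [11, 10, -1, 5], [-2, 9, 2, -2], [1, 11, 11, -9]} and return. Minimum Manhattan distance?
174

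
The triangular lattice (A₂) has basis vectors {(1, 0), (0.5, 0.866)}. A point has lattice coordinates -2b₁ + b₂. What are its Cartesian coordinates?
(-1.5, 0.866)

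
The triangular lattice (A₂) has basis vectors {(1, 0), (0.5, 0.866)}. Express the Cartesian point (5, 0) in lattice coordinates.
5b₁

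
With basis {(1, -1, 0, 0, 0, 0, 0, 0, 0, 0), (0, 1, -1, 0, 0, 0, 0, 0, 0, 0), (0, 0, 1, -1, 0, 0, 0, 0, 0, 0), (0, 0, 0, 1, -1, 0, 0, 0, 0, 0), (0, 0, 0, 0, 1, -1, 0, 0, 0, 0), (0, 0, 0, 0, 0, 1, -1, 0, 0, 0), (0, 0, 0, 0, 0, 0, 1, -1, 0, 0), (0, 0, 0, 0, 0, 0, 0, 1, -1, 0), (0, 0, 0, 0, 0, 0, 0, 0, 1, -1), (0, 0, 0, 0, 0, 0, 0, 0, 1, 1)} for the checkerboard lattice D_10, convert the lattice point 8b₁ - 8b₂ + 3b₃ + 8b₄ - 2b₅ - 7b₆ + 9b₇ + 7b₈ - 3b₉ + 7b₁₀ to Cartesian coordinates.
(8, -16, 11, 5, -10, -5, 16, -2, -3, 10)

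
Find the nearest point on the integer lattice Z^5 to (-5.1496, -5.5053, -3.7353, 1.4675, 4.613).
(-5, -6, -4, 1, 5)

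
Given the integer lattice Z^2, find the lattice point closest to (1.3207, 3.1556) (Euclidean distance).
(1, 3)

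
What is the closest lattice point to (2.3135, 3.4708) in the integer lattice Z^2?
(2, 3)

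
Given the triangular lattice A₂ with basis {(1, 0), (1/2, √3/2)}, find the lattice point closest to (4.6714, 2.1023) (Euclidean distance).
(5, 1.732)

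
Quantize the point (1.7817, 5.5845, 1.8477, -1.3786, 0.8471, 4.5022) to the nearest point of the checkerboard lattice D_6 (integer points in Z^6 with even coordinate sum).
(2, 6, 2, -1, 1, 4)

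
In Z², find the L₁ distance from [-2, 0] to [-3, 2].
3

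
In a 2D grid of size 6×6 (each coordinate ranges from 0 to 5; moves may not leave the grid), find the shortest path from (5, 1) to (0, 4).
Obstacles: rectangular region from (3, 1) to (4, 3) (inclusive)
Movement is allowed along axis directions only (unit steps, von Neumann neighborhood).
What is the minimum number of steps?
8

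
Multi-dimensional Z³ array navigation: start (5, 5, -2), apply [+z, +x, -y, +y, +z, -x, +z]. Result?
(5, 5, 1)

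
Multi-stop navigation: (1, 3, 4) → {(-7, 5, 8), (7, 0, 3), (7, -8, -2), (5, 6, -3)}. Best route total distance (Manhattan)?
64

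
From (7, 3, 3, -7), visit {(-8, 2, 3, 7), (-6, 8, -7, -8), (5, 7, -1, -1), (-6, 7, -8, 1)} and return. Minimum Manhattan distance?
106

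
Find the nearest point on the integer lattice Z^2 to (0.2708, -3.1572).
(0, -3)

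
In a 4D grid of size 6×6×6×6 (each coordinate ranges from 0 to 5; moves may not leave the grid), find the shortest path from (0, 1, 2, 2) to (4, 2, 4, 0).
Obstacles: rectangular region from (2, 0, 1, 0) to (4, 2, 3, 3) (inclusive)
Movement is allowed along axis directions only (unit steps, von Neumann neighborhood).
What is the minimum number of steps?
9
(one shortest path: (0, 1, 2, 2) → (1, 1, 2, 2) → (1, 2, 2, 2) → (1, 2, 3, 2) → (1, 2, 4, 2) → (2, 2, 4, 2) → (3, 2, 4, 2) → (4, 2, 4, 2) → (4, 2, 4, 1) → (4, 2, 4, 0))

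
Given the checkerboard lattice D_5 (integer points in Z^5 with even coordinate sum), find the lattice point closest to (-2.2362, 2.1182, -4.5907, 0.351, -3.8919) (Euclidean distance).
(-2, 2, -4, 0, -4)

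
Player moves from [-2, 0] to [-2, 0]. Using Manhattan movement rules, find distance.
0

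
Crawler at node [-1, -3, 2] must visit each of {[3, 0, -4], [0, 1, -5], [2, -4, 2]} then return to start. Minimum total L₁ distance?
32
(one optimal route: (-1, -3, 2) → (0, 1, -5) → (3, 0, -4) → (2, -4, 2) → (-1, -3, 2))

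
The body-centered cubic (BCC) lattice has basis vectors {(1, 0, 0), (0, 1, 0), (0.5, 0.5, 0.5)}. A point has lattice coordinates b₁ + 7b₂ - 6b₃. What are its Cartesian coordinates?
(-2, 4, -3)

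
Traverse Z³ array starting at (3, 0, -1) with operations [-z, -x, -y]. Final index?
(2, -1, -2)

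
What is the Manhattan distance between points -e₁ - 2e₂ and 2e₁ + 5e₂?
10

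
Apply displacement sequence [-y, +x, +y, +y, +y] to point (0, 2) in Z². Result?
(1, 4)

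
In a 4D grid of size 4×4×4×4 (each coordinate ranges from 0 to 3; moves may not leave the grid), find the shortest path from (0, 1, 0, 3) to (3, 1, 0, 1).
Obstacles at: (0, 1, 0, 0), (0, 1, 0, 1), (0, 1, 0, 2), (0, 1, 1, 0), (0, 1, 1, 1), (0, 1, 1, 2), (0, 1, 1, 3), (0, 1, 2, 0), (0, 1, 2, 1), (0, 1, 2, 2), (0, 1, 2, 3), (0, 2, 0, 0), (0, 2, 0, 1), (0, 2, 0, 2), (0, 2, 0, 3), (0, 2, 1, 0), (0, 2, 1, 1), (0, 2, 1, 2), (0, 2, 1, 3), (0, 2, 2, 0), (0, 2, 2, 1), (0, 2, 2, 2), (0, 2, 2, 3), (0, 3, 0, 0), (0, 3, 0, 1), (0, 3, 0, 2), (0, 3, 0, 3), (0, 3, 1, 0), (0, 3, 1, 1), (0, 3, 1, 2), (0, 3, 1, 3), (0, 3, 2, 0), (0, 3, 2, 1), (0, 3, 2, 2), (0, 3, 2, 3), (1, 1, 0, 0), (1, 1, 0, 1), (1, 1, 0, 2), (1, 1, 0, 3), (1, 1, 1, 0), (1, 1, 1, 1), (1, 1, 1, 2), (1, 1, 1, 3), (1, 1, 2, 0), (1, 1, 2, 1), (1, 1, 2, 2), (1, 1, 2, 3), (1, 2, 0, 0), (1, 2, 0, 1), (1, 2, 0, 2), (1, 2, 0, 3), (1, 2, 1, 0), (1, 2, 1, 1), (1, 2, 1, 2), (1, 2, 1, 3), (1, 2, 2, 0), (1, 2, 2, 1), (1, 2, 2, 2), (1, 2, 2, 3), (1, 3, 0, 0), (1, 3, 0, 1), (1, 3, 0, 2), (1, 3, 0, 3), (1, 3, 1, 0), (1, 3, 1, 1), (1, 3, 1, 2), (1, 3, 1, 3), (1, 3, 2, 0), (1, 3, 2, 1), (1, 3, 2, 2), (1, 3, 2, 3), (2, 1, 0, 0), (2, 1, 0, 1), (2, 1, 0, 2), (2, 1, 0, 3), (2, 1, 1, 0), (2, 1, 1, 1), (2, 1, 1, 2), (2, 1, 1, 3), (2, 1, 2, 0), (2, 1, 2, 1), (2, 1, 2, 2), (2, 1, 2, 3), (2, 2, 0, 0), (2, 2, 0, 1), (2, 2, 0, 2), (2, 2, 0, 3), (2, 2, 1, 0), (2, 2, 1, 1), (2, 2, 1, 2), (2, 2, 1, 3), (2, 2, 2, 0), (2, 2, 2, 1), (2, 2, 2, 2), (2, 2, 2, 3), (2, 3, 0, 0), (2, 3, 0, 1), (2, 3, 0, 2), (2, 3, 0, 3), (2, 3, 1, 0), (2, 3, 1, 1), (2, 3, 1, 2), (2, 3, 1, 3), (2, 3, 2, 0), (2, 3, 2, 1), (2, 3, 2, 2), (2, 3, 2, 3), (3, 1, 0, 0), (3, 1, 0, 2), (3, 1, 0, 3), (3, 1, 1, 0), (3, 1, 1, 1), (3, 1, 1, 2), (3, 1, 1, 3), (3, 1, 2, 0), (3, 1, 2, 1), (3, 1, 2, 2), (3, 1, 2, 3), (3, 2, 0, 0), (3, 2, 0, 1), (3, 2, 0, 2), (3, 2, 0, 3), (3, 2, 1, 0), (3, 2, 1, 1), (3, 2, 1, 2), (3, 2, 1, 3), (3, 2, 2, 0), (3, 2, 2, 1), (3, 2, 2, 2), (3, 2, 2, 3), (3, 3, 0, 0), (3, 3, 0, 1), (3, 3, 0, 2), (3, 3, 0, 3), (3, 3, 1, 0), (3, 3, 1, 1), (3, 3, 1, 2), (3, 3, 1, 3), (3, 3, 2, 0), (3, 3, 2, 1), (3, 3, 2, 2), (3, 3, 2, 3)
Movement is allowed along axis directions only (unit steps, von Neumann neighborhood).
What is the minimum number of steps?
7
(one shortest path: (0, 1, 0, 3) → (0, 0, 0, 3) → (1, 0, 0, 3) → (2, 0, 0, 3) → (3, 0, 0, 3) → (3, 0, 0, 2) → (3, 0, 0, 1) → (3, 1, 0, 1))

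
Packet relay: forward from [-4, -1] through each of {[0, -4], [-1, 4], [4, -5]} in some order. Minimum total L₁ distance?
22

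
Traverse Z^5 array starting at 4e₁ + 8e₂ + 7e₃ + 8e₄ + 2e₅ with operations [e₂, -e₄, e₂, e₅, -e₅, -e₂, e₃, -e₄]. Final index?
(4, 9, 8, 6, 2)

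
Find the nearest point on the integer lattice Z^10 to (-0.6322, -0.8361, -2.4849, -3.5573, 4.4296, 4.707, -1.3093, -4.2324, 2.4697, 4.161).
(-1, -1, -2, -4, 4, 5, -1, -4, 2, 4)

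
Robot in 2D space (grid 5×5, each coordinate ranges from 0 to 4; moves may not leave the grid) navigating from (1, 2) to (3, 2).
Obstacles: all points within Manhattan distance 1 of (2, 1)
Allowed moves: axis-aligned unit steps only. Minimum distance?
4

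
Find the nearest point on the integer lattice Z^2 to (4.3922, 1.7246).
(4, 2)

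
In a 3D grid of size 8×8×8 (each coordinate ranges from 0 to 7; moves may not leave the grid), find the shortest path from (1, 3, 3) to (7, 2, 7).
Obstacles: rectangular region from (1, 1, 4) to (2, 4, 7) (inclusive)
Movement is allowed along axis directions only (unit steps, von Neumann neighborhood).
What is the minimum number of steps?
11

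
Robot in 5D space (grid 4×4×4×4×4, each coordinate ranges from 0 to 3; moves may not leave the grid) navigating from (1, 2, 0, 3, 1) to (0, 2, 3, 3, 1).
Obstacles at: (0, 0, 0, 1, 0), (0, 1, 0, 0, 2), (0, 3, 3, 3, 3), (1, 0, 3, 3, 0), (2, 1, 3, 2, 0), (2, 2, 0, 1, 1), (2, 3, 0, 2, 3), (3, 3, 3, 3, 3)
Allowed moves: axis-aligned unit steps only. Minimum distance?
4
(one shortest path: (1, 2, 0, 3, 1) → (0, 2, 0, 3, 1) → (0, 2, 1, 3, 1) → (0, 2, 2, 3, 1) → (0, 2, 3, 3, 1))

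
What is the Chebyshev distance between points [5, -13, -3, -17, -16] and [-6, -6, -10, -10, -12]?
11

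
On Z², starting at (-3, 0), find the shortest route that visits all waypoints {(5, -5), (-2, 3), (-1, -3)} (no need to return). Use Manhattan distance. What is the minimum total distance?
19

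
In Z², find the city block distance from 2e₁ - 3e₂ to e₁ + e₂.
5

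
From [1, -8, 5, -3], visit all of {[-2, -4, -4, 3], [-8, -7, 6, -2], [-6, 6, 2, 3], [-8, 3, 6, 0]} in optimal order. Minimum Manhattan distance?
56
(one optimal route: (1, -8, 5, -3) → (-8, -7, 6, -2) → (-8, 3, 6, 0) → (-6, 6, 2, 3) → (-2, -4, -4, 3))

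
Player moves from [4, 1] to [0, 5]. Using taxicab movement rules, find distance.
8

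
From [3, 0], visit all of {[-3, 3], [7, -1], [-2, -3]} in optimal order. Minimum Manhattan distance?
23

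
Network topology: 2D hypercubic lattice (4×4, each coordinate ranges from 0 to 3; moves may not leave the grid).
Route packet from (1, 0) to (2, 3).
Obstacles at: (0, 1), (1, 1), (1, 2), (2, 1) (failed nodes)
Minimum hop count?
6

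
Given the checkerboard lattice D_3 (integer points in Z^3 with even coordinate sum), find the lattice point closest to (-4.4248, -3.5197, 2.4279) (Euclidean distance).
(-4, -4, 2)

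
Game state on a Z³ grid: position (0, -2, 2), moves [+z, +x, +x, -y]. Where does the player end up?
(2, -3, 3)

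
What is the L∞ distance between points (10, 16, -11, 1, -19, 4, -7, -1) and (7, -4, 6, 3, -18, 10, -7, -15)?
20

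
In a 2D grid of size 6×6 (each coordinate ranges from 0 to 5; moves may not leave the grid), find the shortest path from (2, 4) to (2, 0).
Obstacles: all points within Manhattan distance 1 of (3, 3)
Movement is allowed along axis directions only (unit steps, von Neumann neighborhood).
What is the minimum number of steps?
6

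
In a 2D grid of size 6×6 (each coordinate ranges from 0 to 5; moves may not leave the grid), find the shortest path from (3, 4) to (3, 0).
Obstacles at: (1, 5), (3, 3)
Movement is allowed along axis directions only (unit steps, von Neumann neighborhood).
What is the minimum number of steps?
6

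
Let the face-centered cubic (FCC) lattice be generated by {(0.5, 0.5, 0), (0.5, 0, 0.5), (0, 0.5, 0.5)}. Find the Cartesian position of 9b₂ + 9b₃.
(4.5, 4.5, 9)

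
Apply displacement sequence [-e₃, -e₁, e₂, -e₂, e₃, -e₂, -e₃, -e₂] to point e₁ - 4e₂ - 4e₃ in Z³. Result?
(0, -6, -5)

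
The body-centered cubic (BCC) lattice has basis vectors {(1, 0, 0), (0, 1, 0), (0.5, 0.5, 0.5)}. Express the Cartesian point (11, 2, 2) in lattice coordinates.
9b₁ + 4b₃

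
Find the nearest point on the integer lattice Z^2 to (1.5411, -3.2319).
(2, -3)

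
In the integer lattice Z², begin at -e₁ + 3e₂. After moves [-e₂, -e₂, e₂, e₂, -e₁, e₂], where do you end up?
(-2, 4)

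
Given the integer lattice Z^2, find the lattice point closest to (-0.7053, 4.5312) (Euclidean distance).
(-1, 5)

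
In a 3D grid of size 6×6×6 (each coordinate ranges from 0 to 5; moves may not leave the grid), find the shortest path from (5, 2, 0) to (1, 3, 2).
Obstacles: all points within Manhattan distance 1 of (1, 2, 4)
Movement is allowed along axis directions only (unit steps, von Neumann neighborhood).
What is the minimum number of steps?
7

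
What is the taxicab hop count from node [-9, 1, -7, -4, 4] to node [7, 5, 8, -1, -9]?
51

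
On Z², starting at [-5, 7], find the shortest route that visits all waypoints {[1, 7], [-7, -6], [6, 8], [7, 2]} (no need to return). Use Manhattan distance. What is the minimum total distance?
41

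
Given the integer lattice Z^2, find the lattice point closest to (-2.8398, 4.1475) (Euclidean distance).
(-3, 4)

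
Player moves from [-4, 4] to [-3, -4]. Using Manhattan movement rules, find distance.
9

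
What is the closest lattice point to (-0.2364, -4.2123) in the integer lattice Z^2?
(0, -4)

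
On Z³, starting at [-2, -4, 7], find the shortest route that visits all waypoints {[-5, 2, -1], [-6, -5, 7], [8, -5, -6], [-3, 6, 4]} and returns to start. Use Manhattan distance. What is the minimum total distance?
82
(one optimal route: (-2, -4, 7) → (-6, -5, 7) → (8, -5, -6) → (-5, 2, -1) → (-3, 6, 4) → (-2, -4, 7))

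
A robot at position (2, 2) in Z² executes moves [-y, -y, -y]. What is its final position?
(2, -1)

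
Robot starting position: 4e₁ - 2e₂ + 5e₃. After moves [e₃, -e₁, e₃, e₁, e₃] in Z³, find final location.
(4, -2, 8)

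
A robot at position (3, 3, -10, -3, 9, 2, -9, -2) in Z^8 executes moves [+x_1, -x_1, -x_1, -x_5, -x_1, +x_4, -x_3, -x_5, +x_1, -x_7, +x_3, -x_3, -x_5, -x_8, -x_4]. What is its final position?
(2, 3, -11, -3, 6, 2, -10, -3)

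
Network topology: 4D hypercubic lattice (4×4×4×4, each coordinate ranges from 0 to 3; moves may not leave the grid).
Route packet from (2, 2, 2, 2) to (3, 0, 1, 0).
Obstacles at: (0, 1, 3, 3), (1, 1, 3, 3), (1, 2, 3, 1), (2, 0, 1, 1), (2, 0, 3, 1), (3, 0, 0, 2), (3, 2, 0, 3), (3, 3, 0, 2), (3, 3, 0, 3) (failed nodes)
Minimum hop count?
6
(one shortest path: (2, 2, 2, 2) → (3, 2, 2, 2) → (3, 1, 2, 2) → (3, 0, 2, 2) → (3, 0, 1, 2) → (3, 0, 1, 1) → (3, 0, 1, 0))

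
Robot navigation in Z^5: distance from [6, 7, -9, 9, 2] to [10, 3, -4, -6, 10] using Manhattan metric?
36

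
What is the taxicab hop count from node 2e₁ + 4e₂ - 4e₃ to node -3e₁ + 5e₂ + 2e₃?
12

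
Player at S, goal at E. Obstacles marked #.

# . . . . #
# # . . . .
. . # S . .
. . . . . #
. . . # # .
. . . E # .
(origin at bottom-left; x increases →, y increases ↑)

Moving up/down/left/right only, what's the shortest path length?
5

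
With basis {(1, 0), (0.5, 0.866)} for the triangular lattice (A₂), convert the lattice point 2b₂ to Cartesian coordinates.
(1, 1.732)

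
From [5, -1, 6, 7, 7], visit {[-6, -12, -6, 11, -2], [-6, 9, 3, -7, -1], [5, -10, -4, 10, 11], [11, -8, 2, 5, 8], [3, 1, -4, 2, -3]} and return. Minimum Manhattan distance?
184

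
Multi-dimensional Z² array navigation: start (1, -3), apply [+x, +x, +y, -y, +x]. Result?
(4, -3)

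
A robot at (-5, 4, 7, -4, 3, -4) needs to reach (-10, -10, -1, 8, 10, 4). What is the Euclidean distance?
23.2809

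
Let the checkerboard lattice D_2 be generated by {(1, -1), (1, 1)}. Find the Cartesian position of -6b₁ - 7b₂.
(-13, -1)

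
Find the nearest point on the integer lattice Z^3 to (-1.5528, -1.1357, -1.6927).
(-2, -1, -2)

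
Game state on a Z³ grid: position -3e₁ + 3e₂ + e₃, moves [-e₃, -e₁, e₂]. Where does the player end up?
(-4, 4, 0)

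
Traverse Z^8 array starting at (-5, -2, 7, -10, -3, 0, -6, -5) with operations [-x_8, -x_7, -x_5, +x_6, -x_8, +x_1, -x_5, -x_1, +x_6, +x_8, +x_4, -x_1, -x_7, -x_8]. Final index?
(-6, -2, 7, -9, -5, 2, -8, -7)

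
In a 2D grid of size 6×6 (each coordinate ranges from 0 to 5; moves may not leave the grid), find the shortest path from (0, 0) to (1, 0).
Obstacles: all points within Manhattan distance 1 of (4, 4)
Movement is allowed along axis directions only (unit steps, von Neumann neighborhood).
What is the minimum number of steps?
1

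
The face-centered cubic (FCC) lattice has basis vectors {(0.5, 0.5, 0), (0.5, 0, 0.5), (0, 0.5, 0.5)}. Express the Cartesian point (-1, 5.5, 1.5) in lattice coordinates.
3b₁ - 5b₂ + 8b₃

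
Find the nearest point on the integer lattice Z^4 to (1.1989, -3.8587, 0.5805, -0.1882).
(1, -4, 1, 0)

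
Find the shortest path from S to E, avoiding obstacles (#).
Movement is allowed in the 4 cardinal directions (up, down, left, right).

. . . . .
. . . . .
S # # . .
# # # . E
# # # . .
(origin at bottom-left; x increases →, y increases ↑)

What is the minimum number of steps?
7
(one shortest path: (0, 2) → (0, 3) → (1, 3) → (2, 3) → (3, 3) → (4, 3) → (4, 2) → (4, 1))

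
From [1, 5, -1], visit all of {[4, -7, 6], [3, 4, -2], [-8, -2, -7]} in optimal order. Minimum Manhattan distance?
54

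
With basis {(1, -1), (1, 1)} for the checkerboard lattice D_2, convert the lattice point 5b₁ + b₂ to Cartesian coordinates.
(6, -4)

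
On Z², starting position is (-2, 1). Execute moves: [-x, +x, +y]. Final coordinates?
(-2, 2)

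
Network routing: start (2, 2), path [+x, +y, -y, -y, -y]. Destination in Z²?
(3, 0)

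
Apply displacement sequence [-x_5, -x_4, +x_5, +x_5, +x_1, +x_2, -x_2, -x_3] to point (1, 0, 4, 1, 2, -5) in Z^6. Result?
(2, 0, 3, 0, 3, -5)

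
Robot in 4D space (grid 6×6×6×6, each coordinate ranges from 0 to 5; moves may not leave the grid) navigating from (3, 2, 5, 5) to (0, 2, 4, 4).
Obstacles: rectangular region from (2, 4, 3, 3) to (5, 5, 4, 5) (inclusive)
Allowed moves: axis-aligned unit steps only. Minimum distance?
5
(one shortest path: (3, 2, 5, 5) → (2, 2, 5, 5) → (1, 2, 5, 5) → (0, 2, 5, 5) → (0, 2, 4, 5) → (0, 2, 4, 4))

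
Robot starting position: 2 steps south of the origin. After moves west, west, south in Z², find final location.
(-2, -3)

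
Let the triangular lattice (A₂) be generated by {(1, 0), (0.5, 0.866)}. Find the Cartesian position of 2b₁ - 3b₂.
(0.5, -2.598)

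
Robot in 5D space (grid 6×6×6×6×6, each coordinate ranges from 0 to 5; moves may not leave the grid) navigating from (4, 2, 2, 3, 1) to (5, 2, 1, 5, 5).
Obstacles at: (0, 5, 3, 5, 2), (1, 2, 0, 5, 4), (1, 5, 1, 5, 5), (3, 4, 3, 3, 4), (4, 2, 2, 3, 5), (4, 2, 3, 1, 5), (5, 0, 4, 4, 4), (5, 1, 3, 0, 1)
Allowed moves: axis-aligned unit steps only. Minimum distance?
8
(one shortest path: (4, 2, 2, 3, 1) → (5, 2, 2, 3, 1) → (5, 2, 1, 3, 1) → (5, 2, 1, 4, 1) → (5, 2, 1, 5, 1) → (5, 2, 1, 5, 2) → (5, 2, 1, 5, 3) → (5, 2, 1, 5, 4) → (5, 2, 1, 5, 5))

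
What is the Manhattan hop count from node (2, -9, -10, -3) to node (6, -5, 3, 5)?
29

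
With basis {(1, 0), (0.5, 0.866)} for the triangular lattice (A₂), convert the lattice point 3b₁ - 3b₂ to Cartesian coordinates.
(1.5, -2.598)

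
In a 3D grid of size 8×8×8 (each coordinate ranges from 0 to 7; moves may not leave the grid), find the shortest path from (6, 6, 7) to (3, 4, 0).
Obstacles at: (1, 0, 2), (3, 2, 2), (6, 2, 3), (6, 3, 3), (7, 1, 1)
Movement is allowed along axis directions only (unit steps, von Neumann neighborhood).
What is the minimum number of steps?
12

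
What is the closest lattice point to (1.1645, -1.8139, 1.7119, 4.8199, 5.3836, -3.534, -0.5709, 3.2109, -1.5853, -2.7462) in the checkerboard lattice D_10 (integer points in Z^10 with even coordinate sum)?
(1, -2, 2, 5, 5, -4, -1, 3, -2, -3)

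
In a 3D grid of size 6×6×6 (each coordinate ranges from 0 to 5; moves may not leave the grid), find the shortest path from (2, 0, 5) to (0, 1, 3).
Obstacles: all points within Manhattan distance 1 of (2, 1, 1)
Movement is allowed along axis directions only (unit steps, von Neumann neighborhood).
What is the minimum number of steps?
5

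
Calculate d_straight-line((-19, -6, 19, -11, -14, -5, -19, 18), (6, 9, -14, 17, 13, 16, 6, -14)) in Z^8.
74.4446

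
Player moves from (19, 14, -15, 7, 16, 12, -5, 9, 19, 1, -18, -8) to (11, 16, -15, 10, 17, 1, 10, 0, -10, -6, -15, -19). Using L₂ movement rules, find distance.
39.0512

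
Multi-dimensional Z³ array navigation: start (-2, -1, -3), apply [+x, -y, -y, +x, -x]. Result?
(-1, -3, -3)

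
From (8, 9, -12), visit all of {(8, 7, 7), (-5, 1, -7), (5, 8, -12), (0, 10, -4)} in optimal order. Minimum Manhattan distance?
65
(one optimal route: (8, 9, -12) → (5, 8, -12) → (-5, 1, -7) → (0, 10, -4) → (8, 7, 7))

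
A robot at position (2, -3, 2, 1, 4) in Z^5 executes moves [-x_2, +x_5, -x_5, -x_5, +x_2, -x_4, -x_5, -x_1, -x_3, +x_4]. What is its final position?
(1, -3, 1, 1, 2)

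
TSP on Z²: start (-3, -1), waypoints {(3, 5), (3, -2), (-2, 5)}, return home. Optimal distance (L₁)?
26
(one optimal route: (-3, -1) → (3, -2) → (3, 5) → (-2, 5) → (-3, -1))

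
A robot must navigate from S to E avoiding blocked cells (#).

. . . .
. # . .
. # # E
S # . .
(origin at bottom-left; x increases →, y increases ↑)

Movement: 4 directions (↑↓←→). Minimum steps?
8
(one shortest path: (0, 0) → (0, 1) → (0, 2) → (0, 3) → (1, 3) → (2, 3) → (3, 3) → (3, 2) → (3, 1))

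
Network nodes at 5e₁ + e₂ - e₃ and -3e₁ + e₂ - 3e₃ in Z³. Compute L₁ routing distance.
10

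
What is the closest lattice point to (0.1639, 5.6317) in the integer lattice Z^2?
(0, 6)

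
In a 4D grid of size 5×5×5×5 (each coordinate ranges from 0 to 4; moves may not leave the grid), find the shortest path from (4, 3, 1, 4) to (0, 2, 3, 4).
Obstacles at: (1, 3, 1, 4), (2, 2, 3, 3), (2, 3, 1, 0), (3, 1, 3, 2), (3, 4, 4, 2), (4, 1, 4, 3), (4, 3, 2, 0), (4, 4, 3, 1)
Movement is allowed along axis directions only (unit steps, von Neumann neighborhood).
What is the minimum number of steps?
7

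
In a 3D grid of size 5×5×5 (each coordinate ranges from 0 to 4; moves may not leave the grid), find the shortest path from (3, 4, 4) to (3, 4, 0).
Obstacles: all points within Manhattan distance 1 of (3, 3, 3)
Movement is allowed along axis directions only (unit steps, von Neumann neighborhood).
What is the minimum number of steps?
6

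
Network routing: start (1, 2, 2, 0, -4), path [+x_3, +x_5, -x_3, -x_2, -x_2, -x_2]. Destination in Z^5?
(1, -1, 2, 0, -3)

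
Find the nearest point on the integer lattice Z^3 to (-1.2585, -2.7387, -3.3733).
(-1, -3, -3)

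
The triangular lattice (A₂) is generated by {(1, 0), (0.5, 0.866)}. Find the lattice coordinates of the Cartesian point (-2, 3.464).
-4b₁ + 4b₂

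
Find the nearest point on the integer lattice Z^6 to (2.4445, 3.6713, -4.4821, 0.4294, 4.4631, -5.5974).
(2, 4, -4, 0, 4, -6)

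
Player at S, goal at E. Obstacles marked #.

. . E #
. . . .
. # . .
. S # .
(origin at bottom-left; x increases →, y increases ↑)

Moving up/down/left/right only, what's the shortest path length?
6
(one shortest path: (1, 0) → (0, 0) → (0, 1) → (0, 2) → (1, 2) → (2, 2) → (2, 3))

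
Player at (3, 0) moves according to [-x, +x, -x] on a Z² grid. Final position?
(2, 0)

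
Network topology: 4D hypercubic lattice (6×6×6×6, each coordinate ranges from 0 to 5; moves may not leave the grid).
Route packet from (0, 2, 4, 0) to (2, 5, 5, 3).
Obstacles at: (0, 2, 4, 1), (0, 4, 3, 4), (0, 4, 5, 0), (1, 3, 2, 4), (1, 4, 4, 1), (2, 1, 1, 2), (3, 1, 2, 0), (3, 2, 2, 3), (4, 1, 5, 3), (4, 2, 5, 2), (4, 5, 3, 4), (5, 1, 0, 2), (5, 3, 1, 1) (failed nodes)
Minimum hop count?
9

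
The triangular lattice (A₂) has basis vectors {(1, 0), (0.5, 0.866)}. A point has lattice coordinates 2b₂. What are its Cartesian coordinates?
(1, 1.732)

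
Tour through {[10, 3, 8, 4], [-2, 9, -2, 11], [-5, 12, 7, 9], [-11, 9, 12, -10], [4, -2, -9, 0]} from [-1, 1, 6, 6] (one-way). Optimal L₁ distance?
134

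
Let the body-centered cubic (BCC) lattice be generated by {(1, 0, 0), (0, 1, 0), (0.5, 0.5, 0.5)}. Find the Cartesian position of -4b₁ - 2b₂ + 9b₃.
(0.5, 2.5, 4.5)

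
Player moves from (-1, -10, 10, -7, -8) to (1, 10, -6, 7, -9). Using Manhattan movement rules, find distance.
53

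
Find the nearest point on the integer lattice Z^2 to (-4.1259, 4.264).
(-4, 4)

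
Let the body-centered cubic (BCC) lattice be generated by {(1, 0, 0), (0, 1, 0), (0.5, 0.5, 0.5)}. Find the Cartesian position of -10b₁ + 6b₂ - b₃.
(-10.5, 5.5, -0.5)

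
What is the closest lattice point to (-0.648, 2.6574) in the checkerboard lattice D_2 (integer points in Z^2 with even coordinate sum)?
(-1, 3)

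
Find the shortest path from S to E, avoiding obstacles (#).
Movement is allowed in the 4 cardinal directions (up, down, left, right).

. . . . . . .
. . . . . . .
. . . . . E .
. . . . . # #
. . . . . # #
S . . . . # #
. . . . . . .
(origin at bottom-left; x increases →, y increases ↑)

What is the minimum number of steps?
8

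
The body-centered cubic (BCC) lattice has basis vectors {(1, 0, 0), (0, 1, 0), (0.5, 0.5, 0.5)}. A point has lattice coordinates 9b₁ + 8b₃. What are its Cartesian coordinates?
(13, 4, 4)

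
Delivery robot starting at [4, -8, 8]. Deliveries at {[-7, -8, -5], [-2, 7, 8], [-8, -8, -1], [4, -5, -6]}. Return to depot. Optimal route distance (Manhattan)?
88
(one optimal route: (4, -8, 8) → (-2, 7, 8) → (-8, -8, -1) → (-7, -8, -5) → (4, -5, -6) → (4, -8, 8))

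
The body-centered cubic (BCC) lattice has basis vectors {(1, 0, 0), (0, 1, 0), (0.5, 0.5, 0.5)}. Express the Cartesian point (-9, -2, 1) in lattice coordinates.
-10b₁ - 3b₂ + 2b₃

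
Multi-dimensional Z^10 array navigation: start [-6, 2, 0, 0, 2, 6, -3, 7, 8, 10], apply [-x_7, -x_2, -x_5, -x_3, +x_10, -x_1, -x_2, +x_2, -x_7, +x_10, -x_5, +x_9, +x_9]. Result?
(-7, 1, -1, 0, 0, 6, -5, 7, 10, 12)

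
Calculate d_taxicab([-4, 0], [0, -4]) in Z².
8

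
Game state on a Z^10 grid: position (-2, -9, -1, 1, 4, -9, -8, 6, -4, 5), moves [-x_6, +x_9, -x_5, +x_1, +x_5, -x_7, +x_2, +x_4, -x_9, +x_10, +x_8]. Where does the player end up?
(-1, -8, -1, 2, 4, -10, -9, 7, -4, 6)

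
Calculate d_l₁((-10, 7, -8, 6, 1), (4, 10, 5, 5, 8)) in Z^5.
38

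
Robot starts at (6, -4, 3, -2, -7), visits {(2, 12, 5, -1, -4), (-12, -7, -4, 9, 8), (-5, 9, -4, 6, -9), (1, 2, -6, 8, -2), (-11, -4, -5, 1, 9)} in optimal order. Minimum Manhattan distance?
130
(one optimal route: (6, -4, 3, -2, -7) → (2, 12, 5, -1, -4) → (-5, 9, -4, 6, -9) → (1, 2, -6, 8, -2) → (-12, -7, -4, 9, 8) → (-11, -4, -5, 1, 9))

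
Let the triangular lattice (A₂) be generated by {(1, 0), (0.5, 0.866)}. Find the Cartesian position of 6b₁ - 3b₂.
(4.5, -2.598)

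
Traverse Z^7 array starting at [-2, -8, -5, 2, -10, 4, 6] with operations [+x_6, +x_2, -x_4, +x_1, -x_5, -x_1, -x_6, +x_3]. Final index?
(-2, -7, -4, 1, -11, 4, 6)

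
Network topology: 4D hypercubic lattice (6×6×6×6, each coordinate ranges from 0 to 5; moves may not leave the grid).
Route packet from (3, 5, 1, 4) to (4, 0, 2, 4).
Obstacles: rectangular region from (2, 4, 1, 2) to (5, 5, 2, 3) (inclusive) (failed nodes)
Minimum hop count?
7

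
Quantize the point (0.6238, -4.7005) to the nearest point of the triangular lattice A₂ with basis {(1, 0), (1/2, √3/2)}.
(0.5, -4.33)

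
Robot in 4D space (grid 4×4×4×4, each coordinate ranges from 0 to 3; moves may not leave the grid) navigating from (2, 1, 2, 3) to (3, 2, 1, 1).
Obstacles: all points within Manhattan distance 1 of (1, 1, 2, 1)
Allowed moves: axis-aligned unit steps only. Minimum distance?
5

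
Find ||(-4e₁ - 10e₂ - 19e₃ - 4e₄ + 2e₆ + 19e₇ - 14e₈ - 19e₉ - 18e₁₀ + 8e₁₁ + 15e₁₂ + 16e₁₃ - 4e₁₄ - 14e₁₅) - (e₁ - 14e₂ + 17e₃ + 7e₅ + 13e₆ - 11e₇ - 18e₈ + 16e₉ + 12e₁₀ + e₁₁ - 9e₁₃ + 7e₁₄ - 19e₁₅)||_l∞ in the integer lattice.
36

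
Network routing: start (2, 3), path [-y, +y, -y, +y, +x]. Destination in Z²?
(3, 3)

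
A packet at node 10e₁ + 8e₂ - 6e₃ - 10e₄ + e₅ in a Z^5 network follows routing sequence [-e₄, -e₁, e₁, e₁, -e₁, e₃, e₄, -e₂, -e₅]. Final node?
(10, 7, -5, -10, 0)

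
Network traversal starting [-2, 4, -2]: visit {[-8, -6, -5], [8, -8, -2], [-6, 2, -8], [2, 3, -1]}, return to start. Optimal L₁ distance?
70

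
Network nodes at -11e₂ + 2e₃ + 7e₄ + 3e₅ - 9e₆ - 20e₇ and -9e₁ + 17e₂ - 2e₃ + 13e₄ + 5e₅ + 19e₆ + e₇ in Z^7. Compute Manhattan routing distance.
98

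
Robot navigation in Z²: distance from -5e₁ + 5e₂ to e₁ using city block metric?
11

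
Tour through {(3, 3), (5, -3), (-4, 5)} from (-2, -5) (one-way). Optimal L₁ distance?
26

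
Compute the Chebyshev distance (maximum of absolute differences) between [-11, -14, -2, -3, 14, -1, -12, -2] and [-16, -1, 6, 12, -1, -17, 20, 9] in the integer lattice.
32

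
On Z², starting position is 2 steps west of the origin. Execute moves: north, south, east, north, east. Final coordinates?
(0, 1)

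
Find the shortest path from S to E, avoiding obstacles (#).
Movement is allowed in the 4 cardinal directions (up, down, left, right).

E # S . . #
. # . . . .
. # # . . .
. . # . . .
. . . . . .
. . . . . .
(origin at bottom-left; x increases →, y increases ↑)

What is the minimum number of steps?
12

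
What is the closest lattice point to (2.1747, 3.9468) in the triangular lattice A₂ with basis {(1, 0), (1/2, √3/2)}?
(2.5, 4.33)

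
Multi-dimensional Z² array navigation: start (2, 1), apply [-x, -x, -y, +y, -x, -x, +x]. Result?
(-1, 1)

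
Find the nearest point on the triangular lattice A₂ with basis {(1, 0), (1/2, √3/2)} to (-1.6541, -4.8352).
(-2, -5.196)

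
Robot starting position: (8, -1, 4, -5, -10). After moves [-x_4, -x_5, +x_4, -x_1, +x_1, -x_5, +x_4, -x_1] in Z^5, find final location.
(7, -1, 4, -4, -12)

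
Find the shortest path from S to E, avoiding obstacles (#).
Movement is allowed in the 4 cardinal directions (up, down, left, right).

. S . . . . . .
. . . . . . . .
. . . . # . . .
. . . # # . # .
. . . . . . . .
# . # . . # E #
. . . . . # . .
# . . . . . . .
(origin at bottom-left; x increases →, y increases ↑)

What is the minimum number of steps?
10
(one shortest path: (1, 7) → (2, 7) → (3, 7) → (4, 7) → (5, 7) → (5, 6) → (5, 5) → (5, 4) → (5, 3) → (6, 3) → (6, 2))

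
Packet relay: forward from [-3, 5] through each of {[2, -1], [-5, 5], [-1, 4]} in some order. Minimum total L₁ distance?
15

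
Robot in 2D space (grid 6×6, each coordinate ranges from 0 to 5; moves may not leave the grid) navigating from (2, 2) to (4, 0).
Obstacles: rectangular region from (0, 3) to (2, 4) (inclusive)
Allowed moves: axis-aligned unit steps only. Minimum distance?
4
(one shortest path: (2, 2) → (3, 2) → (4, 2) → (4, 1) → (4, 0))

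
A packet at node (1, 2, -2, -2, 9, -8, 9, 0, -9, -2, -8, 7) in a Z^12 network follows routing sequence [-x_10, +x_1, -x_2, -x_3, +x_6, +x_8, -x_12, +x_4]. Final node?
(2, 1, -3, -1, 9, -7, 9, 1, -9, -3, -8, 6)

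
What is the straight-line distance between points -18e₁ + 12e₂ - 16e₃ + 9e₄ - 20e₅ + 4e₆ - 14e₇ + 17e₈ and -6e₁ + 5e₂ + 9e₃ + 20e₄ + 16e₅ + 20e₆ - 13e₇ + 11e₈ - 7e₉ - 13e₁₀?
52.4023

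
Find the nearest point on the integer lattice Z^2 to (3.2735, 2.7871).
(3, 3)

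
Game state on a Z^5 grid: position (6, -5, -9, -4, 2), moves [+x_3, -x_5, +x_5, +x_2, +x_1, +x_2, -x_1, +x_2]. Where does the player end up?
(6, -2, -8, -4, 2)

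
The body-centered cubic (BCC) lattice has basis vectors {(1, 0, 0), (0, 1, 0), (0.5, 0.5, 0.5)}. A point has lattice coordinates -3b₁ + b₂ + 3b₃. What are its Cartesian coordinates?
(-1.5, 2.5, 1.5)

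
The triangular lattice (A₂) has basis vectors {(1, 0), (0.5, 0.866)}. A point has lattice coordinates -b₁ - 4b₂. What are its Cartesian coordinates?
(-3, -3.464)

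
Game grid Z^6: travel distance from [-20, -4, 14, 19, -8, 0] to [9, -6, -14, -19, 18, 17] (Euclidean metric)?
63.5453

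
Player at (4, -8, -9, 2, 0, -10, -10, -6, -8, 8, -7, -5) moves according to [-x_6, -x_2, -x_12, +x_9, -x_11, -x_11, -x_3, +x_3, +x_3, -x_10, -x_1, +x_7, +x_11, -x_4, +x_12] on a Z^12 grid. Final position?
(3, -9, -8, 1, 0, -11, -9, -6, -7, 7, -8, -5)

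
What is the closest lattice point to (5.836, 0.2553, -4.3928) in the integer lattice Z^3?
(6, 0, -4)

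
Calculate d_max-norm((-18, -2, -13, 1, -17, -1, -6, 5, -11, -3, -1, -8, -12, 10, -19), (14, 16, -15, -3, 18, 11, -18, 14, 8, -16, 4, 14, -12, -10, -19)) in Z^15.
35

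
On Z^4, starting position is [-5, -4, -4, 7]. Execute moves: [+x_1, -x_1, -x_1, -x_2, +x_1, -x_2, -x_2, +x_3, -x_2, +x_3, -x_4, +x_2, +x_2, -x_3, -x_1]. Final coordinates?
(-6, -6, -3, 6)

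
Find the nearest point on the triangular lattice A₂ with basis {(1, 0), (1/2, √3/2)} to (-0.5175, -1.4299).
(-0.5, -0.866)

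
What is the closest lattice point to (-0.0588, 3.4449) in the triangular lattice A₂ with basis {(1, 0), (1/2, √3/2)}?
(0, 3.464)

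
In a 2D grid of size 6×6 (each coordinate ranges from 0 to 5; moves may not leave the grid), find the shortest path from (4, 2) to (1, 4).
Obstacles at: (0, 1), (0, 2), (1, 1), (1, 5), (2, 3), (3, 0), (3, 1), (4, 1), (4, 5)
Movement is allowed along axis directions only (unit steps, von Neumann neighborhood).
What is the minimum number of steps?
5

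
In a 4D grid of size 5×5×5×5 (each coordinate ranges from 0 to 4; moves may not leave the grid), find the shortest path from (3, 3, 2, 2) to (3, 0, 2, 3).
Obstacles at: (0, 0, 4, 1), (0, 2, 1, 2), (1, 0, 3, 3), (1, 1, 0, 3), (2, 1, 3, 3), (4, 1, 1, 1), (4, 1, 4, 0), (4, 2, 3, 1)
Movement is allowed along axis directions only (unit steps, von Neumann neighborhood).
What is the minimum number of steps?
4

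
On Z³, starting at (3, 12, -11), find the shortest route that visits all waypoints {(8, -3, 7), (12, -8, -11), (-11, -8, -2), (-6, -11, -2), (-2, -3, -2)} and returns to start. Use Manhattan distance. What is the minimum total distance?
138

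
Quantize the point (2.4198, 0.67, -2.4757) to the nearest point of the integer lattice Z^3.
(2, 1, -2)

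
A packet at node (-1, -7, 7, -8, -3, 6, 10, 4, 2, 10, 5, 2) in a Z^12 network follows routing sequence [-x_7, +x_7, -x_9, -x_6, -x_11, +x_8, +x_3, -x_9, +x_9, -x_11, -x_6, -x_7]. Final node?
(-1, -7, 8, -8, -3, 4, 9, 5, 1, 10, 3, 2)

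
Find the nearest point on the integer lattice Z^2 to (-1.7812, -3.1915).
(-2, -3)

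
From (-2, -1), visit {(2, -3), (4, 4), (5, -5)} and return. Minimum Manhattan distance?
32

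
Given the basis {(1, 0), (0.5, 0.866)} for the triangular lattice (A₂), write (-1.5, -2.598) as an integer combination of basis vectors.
-3b₂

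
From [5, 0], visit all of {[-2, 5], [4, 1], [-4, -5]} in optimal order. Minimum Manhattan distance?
24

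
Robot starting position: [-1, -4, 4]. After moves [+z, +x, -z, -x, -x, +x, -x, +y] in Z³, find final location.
(-2, -3, 4)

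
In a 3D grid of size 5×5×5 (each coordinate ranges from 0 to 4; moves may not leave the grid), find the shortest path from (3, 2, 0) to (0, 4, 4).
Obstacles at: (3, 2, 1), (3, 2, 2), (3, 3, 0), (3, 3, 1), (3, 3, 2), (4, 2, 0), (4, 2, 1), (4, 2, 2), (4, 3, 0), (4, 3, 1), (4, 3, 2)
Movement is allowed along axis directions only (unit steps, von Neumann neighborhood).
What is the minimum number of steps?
9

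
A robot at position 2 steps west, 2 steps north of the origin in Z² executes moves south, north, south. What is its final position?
(-2, 1)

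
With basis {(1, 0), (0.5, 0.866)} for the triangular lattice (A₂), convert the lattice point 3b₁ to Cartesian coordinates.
(3, 0)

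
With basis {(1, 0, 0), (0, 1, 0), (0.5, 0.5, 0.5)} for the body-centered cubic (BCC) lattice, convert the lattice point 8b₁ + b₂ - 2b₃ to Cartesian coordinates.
(7, 0, -1)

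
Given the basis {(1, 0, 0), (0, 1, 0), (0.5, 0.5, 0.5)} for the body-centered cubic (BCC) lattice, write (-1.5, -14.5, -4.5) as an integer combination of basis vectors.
3b₁ - 10b₂ - 9b₃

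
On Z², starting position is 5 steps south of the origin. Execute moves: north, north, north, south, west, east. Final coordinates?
(0, -3)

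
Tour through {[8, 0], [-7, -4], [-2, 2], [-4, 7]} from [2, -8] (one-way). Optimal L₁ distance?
46
(one optimal route: (2, -8) → (-7, -4) → (-4, 7) → (-2, 2) → (8, 0))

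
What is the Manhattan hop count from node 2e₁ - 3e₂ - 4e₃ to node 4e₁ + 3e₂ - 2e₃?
10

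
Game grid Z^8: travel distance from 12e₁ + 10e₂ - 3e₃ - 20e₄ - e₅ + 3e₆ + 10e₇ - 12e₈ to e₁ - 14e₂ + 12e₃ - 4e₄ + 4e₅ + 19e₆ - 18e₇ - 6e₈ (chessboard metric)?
28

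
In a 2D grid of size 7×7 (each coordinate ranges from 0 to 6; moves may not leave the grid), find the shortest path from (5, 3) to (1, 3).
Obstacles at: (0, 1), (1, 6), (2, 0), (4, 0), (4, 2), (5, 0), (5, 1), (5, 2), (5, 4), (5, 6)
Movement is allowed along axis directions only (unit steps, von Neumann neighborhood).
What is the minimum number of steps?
4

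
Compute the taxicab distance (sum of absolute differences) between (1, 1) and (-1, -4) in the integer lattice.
7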